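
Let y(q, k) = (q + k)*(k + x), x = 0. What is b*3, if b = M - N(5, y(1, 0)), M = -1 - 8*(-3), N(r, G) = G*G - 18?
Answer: 123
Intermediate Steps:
y(q, k) = k*(k + q) (y(q, k) = (q + k)*(k + 0) = (k + q)*k = k*(k + q))
N(r, G) = -18 + G² (N(r, G) = G² - 18 = -18 + G²)
M = 23 (M = -1 + 24 = 23)
b = 41 (b = 23 - (-18 + (0*(0 + 1))²) = 23 - (-18 + (0*1)²) = 23 - (-18 + 0²) = 23 - (-18 + 0) = 23 - 1*(-18) = 23 + 18 = 41)
b*3 = 41*3 = 123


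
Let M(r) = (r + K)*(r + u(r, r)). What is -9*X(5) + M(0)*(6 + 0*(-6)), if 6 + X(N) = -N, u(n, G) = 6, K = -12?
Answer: -333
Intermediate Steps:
X(N) = -6 - N
M(r) = (-12 + r)*(6 + r) (M(r) = (r - 12)*(r + 6) = (-12 + r)*(6 + r))
-9*X(5) + M(0)*(6 + 0*(-6)) = -9*(-6 - 1*5) + (-72 + 0**2 - 6*0)*(6 + 0*(-6)) = -9*(-6 - 5) + (-72 + 0 + 0)*(6 + 0) = -9*(-11) - 72*6 = 99 - 432 = -333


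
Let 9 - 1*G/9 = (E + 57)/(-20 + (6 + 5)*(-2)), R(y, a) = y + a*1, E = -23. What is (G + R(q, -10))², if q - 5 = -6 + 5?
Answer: 331776/49 ≈ 6770.9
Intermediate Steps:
q = 4 (q = 5 + (-6 + 5) = 5 - 1 = 4)
R(y, a) = a + y (R(y, a) = y + a = a + y)
G = 618/7 (G = 81 - 9*(-23 + 57)/(-20 + (6 + 5)*(-2)) = 81 - 306/(-20 + 11*(-2)) = 81 - 306/(-20 - 22) = 81 - 306/(-42) = 81 - 306*(-1)/42 = 81 - 9*(-17/21) = 81 + 51/7 = 618/7 ≈ 88.286)
(G + R(q, -10))² = (618/7 + (-10 + 4))² = (618/7 - 6)² = (576/7)² = 331776/49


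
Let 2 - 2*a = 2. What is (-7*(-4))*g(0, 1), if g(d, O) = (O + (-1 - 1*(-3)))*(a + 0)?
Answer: 0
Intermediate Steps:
a = 0 (a = 1 - ½*2 = 1 - 1 = 0)
g(d, O) = 0 (g(d, O) = (O + (-1 - 1*(-3)))*(0 + 0) = (O + (-1 + 3))*0 = (O + 2)*0 = (2 + O)*0 = 0)
(-7*(-4))*g(0, 1) = -7*(-4)*0 = 28*0 = 0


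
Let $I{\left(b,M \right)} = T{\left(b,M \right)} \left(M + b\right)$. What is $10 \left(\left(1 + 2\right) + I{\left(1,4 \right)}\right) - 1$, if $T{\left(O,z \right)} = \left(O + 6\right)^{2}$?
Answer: $2479$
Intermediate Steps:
$T{\left(O,z \right)} = \left(6 + O\right)^{2}$
$I{\left(b,M \right)} = \left(6 + b\right)^{2} \left(M + b\right)$
$10 \left(\left(1 + 2\right) + I{\left(1,4 \right)}\right) - 1 = 10 \left(\left(1 + 2\right) + \left(6 + 1\right)^{2} \left(4 + 1\right)\right) - 1 = 10 \left(3 + 7^{2} \cdot 5\right) - 1 = 10 \left(3 + 49 \cdot 5\right) - 1 = 10 \left(3 + 245\right) - 1 = 10 \cdot 248 - 1 = 2480 - 1 = 2479$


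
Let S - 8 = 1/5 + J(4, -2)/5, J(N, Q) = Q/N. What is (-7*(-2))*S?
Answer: 567/5 ≈ 113.40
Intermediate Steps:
S = 81/10 (S = 8 + (1/5 - 2/4/5) = 8 + (1*(⅕) - 2*¼*(⅕)) = 8 + (⅕ - ½*⅕) = 8 + (⅕ - ⅒) = 8 + ⅒ = 81/10 ≈ 8.1000)
(-7*(-2))*S = -7*(-2)*(81/10) = 14*(81/10) = 567/5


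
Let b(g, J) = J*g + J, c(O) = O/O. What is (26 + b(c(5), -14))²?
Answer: 4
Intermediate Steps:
c(O) = 1
b(g, J) = J + J*g
(26 + b(c(5), -14))² = (26 - 14*(1 + 1))² = (26 - 14*2)² = (26 - 28)² = (-2)² = 4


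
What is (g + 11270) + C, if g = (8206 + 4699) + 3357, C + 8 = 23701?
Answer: 51225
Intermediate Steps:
C = 23693 (C = -8 + 23701 = 23693)
g = 16262 (g = 12905 + 3357 = 16262)
(g + 11270) + C = (16262 + 11270) + 23693 = 27532 + 23693 = 51225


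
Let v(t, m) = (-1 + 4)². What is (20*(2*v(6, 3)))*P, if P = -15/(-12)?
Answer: 450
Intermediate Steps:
P = 5/4 (P = -15*(-1/12) = 5/4 ≈ 1.2500)
v(t, m) = 9 (v(t, m) = 3² = 9)
(20*(2*v(6, 3)))*P = (20*(2*9))*(5/4) = (20*18)*(5/4) = 360*(5/4) = 450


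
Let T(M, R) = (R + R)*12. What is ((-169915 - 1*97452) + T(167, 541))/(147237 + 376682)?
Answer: -254383/523919 ≈ -0.48554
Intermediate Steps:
T(M, R) = 24*R (T(M, R) = (2*R)*12 = 24*R)
((-169915 - 1*97452) + T(167, 541))/(147237 + 376682) = ((-169915 - 1*97452) + 24*541)/(147237 + 376682) = ((-169915 - 97452) + 12984)/523919 = (-267367 + 12984)*(1/523919) = -254383*1/523919 = -254383/523919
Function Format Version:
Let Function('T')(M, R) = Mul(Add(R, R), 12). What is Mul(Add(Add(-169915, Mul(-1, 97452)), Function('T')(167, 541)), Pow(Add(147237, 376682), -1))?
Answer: Rational(-254383, 523919) ≈ -0.48554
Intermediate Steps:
Function('T')(M, R) = Mul(24, R) (Function('T')(M, R) = Mul(Mul(2, R), 12) = Mul(24, R))
Mul(Add(Add(-169915, Mul(-1, 97452)), Function('T')(167, 541)), Pow(Add(147237, 376682), -1)) = Mul(Add(Add(-169915, Mul(-1, 97452)), Mul(24, 541)), Pow(Add(147237, 376682), -1)) = Mul(Add(Add(-169915, -97452), 12984), Pow(523919, -1)) = Mul(Add(-267367, 12984), Rational(1, 523919)) = Mul(-254383, Rational(1, 523919)) = Rational(-254383, 523919)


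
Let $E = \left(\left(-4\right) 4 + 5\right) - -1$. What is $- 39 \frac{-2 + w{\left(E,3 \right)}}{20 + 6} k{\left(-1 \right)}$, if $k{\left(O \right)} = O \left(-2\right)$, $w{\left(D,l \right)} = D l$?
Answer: $96$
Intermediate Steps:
$E = -10$ ($E = \left(-16 + 5\right) + 1 = -11 + 1 = -10$)
$k{\left(O \right)} = - 2 O$
$- 39 \frac{-2 + w{\left(E,3 \right)}}{20 + 6} k{\left(-1 \right)} = - 39 \frac{-2 - 30}{20 + 6} \left(\left(-2\right) \left(-1\right)\right) = - 39 \frac{-2 - 30}{26} \cdot 2 = - 39 \left(\left(-32\right) \frac{1}{26}\right) 2 = \left(-39\right) \left(- \frac{16}{13}\right) 2 = 48 \cdot 2 = 96$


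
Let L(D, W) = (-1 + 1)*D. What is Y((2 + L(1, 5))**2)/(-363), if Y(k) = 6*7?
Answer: -14/121 ≈ -0.11570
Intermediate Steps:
L(D, W) = 0 (L(D, W) = 0*D = 0)
Y(k) = 42
Y((2 + L(1, 5))**2)/(-363) = 42/(-363) = 42*(-1/363) = -14/121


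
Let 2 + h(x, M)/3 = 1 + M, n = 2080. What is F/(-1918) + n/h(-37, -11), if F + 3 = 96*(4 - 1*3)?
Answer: -998197/17262 ≈ -57.826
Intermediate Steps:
F = 93 (F = -3 + 96*(4 - 1*3) = -3 + 96*(4 - 3) = -3 + 96*1 = -3 + 96 = 93)
h(x, M) = -3 + 3*M (h(x, M) = -6 + 3*(1 + M) = -6 + (3 + 3*M) = -3 + 3*M)
F/(-1918) + n/h(-37, -11) = 93/(-1918) + 2080/(-3 + 3*(-11)) = 93*(-1/1918) + 2080/(-3 - 33) = -93/1918 + 2080/(-36) = -93/1918 + 2080*(-1/36) = -93/1918 - 520/9 = -998197/17262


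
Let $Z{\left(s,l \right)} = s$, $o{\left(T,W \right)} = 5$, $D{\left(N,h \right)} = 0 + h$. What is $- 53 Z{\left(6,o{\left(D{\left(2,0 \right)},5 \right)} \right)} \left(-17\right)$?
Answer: $5406$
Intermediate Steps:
$D{\left(N,h \right)} = h$
$- 53 Z{\left(6,o{\left(D{\left(2,0 \right)},5 \right)} \right)} \left(-17\right) = \left(-53\right) 6 \left(-17\right) = \left(-318\right) \left(-17\right) = 5406$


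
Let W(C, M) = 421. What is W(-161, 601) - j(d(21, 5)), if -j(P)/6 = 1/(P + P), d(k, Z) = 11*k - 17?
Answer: 90097/214 ≈ 421.01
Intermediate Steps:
d(k, Z) = -17 + 11*k
j(P) = -3/P (j(P) = -6/(P + P) = -6*1/(2*P) = -3/P)
W(-161, 601) - j(d(21, 5)) = 421 - (-3)/(-17 + 11*21) = 421 - (-3)/(-17 + 231) = 421 - (-3)/214 = 421 - 1*(-3/214) = 421 + 3/214 = 90097/214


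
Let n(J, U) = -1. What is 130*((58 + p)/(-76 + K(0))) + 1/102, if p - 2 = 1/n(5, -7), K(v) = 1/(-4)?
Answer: -625811/6222 ≈ -100.58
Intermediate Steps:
K(v) = -¼
p = 1 (p = 2 + 1/(-1) = 2 - 1 = 1)
130*((58 + p)/(-76 + K(0))) + 1/102 = 130*((58 + 1)/(-76 - ¼)) + 1/102 = 130*(59/(-305/4)) + 1/102 = 130*(59*(-4/305)) + 1/102 = 130*(-236/305) + 1/102 = -6136/61 + 1/102 = -625811/6222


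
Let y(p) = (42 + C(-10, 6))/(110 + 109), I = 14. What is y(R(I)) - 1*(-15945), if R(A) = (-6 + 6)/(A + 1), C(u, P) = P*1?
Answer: 1164001/73 ≈ 15945.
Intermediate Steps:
C(u, P) = P
R(A) = 0 (R(A) = 0/(1 + A) = 0)
y(p) = 16/73 (y(p) = (42 + 6)/(110 + 109) = 48/219 = 48*(1/219) = 16/73)
y(R(I)) - 1*(-15945) = 16/73 - 1*(-15945) = 16/73 + 15945 = 1164001/73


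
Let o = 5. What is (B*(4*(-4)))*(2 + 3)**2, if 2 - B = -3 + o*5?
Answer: 8000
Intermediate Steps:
B = -20 (B = 2 - (-3 + 5*5) = 2 - (-3 + 25) = 2 - 1*22 = 2 - 22 = -20)
(B*(4*(-4)))*(2 + 3)**2 = (-80*(-4))*(2 + 3)**2 = -20*(-16)*5**2 = 320*25 = 8000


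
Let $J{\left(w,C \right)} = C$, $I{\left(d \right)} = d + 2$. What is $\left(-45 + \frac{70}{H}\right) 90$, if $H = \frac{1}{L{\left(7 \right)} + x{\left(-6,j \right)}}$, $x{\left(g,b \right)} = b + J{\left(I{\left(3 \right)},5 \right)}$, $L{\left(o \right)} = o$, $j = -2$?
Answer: $58950$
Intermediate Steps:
$I{\left(d \right)} = 2 + d$
$x{\left(g,b \right)} = 5 + b$ ($x{\left(g,b \right)} = b + 5 = 5 + b$)
$H = \frac{1}{10}$ ($H = \frac{1}{7 + \left(5 - 2\right)} = \frac{1}{7 + 3} = \frac{1}{10} \approx 0.1$)
$\left(-45 + \frac{70}{H}\right) 90 = \left(-45 + 70 \frac{1}{\frac{1}{10}}\right) 90 = \left(-45 + 70 \cdot 10\right) 90 = \left(-45 + 700\right) 90 = 655 \cdot 90 = 58950$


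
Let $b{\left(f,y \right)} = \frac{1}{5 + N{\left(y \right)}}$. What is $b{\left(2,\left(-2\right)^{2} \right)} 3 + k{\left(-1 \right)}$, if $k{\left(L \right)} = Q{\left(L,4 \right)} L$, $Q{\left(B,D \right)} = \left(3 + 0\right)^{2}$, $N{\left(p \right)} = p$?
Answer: $- \frac{26}{3} \approx -8.6667$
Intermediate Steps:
$Q{\left(B,D \right)} = 9$ ($Q{\left(B,D \right)} = 3^{2} = 9$)
$b{\left(f,y \right)} = \frac{1}{5 + y}$
$k{\left(L \right)} = 9 L$
$b{\left(2,\left(-2\right)^{2} \right)} 3 + k{\left(-1 \right)} = \frac{1}{5 + \left(-2\right)^{2}} \cdot 3 + 9 \left(-1\right) = \frac{1}{5 + 4} \cdot 3 - 9 = \frac{1}{9} \cdot 3 - 9 = \frac{1}{3} - 9 = - \frac{26}{3}$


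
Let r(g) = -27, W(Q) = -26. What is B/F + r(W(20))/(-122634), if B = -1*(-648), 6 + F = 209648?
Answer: 1576429/476096982 ≈ 0.0033111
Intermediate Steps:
F = 209642 (F = -6 + 209648 = 209642)
B = 648
B/F + r(W(20))/(-122634) = 648/209642 - 27/(-122634) = 648*(1/209642) - 27*(-1/122634) = 324/104821 + 1/4542 = 1576429/476096982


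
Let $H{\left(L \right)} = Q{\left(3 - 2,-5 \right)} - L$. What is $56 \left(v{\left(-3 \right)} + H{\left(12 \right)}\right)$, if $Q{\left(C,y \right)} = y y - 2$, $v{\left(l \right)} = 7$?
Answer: $1008$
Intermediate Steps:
$Q{\left(C,y \right)} = -2 + y^{2}$ ($Q{\left(C,y \right)} = y^{2} - 2 = -2 + y^{2}$)
$H{\left(L \right)} = 23 - L$ ($H{\left(L \right)} = \left(-2 + \left(-5\right)^{2}\right) - L = \left(-2 + 25\right) - L = 23 - L$)
$56 \left(v{\left(-3 \right)} + H{\left(12 \right)}\right) = 56 \left(7 + \left(23 - 12\right)\right) = 56 \left(7 + 11\right) = 56 \cdot 18 = 1008$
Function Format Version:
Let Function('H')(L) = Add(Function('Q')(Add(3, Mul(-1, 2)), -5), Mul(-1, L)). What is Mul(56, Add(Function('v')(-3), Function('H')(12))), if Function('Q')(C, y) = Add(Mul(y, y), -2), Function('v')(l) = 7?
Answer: 1008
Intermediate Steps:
Function('Q')(C, y) = Add(-2, Pow(y, 2)) (Function('Q')(C, y) = Add(Pow(y, 2), -2) = Add(-2, Pow(y, 2)))
Function('H')(L) = Add(23, Mul(-1, L)) (Function('H')(L) = Add(Add(-2, Pow(-5, 2)), Mul(-1, L)) = Add(Add(-2, 25), Mul(-1, L)) = Add(23, Mul(-1, L)))
Mul(56, Add(Function('v')(-3), Function('H')(12))) = Mul(56, Add(7, Add(23, Mul(-1, 12)))) = Mul(56, Add(7, Add(23, -12))) = Mul(56, Add(7, 11)) = Mul(56, 18) = 1008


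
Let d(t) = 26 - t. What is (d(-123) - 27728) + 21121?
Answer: -6458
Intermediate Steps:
(d(-123) - 27728) + 21121 = ((26 - 1*(-123)) - 27728) + 21121 = ((26 + 123) - 27728) + 21121 = (149 - 27728) + 21121 = -27579 + 21121 = -6458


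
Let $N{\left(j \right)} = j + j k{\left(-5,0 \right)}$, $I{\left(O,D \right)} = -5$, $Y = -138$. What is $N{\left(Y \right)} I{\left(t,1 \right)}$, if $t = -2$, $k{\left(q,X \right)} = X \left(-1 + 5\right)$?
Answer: $690$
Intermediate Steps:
$k{\left(q,X \right)} = 4 X$ ($k{\left(q,X \right)} = X 4 = 4 X$)
$N{\left(j \right)} = j$ ($N{\left(j \right)} = j + j 4 \cdot 0 = j + j 0 = j + 0 = j$)
$N{\left(Y \right)} I{\left(t,1 \right)} = \left(-138\right) \left(-5\right) = 690$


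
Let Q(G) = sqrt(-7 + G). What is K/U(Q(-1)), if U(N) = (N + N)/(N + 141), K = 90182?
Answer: 45091 - 6357831*I*sqrt(2)/4 ≈ 45091.0 - 2.2478e+6*I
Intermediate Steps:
U(N) = 2*N/(141 + N) (U(N) = (2*N)/(141 + N) = 2*N/(141 + N))
K/U(Q(-1)) = 90182/((2*sqrt(-7 - 1)/(141 + sqrt(-7 - 1)))) = 90182/((2*sqrt(-8)/(141 + sqrt(-8)))) = 90182/((2*(2*I*sqrt(2))/(141 + 2*I*sqrt(2)))) = 90182/((4*I*sqrt(2)/(141 + 2*I*sqrt(2)))) = 90182*(-I*sqrt(2)*(141 + 2*I*sqrt(2))/8) = -45091*I*sqrt(2)*(141 + 2*I*sqrt(2))/4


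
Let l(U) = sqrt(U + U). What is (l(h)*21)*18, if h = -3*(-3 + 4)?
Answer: 378*I*sqrt(6) ≈ 925.91*I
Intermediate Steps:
h = -3 (h = -3*1 = -3)
l(U) = sqrt(2)*sqrt(U) (l(U) = sqrt(2*U) = sqrt(2)*sqrt(U))
(l(h)*21)*18 = ((sqrt(2)*sqrt(-3))*21)*18 = ((sqrt(2)*(I*sqrt(3)))*21)*18 = ((I*sqrt(6))*21)*18 = (21*I*sqrt(6))*18 = 378*I*sqrt(6)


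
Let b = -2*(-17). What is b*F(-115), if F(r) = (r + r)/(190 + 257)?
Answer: -7820/447 ≈ -17.494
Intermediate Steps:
F(r) = 2*r/447 (F(r) = (2*r)/447 = (2*r)*(1/447) = 2*r/447)
b = 34
b*F(-115) = 34*((2/447)*(-115)) = 34*(-230/447) = -7820/447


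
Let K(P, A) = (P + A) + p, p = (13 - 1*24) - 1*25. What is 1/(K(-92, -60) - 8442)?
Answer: -1/8630 ≈ -0.00011587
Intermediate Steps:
p = -36 (p = (13 - 24) - 25 = -11 - 25 = -36)
K(P, A) = -36 + A + P (K(P, A) = (P + A) - 36 = (A + P) - 36 = -36 + A + P)
1/(K(-92, -60) - 8442) = 1/((-36 - 60 - 92) - 8442) = 1/(-188 - 8442) = 1/(-8630) = -1/8630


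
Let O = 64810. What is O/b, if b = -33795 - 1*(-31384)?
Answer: -64810/2411 ≈ -26.881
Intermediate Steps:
b = -2411 (b = -33795 + 31384 = -2411)
O/b = 64810/(-2411) = 64810*(-1/2411) = -64810/2411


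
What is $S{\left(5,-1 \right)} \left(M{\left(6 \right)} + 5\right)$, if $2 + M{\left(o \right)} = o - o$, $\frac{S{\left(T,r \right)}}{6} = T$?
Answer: $90$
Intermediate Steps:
$S{\left(T,r \right)} = 6 T$
$M{\left(o \right)} = -2$ ($M{\left(o \right)} = -2 + \left(o - o\right) = -2 + 0 = -2$)
$S{\left(5,-1 \right)} \left(M{\left(6 \right)} + 5\right) = 6 \cdot 5 \left(-2 + 5\right) = 30 \cdot 3 = 90$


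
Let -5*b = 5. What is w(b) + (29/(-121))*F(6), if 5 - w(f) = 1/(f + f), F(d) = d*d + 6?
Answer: -1105/242 ≈ -4.5661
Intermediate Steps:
b = -1 (b = -⅕*5 = -1)
F(d) = 6 + d² (F(d) = d² + 6 = 6 + d²)
w(f) = 5 - 1/(2*f) (w(f) = 5 - 1/(f + f) = 5 - 1/(2*f))
w(b) + (29/(-121))*F(6) = (5 - ½/(-1)) + (29/(-121))*(6 + 6²) = (5 - ½*(-1)) + (29*(-1/121))*(6 + 36) = (5 + ½) - 29/121*42 = 11/2 - 1218/121 = -1105/242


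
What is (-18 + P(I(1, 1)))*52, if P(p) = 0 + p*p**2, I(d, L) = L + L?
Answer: -520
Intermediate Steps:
I(d, L) = 2*L
P(p) = p**3 (P(p) = 0 + p**3 = p**3)
(-18 + P(I(1, 1)))*52 = (-18 + (2*1)**3)*52 = (-18 + 2**3)*52 = (-18 + 8)*52 = -10*52 = -520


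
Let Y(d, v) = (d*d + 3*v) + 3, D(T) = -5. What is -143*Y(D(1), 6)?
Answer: -6578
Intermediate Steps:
Y(d, v) = 3 + d**2 + 3*v (Y(d, v) = (d**2 + 3*v) + 3 = 3 + d**2 + 3*v)
-143*Y(D(1), 6) = -143*(3 + (-5)**2 + 3*6) = -143*(3 + 25 + 18) = -143*46 = -6578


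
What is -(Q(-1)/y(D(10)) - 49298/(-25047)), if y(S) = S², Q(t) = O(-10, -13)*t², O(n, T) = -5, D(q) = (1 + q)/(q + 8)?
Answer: 286042/25047 ≈ 11.420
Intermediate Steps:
D(q) = (1 + q)/(8 + q)
Q(t) = -5*t²
-(Q(-1)/y(D(10)) - 49298/(-25047)) = -((-5*(-1)²)/(((1 + 10)/(8 + 10))²) - 49298/(-25047)) = -((-5*1)/((11/18)²) - 49298*(-1/25047)) = -(-5/(((1/18)*11)²) + 49298/25047) = -(-5/((11/18)²) + 49298/25047) = -(-5/121/324 + 49298/25047) = -(-5*324/121 + 49298/25047) = -(-1620/121 + 49298/25047) = -1*(-286042/25047) = 286042/25047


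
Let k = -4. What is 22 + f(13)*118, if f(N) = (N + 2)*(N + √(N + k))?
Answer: 28342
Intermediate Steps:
f(N) = (2 + N)*(N + √(-4 + N)) (f(N) = (N + 2)*(N + √(N - 4)) = (2 + N)*(N + √(-4 + N)))
22 + f(13)*118 = 22 + (13² + 2*13 + 2*√(-4 + 13) + 13*√(-4 + 13))*118 = 22 + (169 + 26 + 2*√9 + 13*√9)*118 = 22 + (169 + 26 + 2*3 + 13*3)*118 = 22 + (169 + 26 + 6 + 39)*118 = 22 + 240*118 = 22 + 28320 = 28342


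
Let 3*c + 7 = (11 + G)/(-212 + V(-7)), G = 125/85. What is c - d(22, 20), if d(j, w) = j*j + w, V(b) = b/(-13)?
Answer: -70990183/140199 ≈ -506.35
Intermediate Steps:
V(b) = -b/13 (V(b) = b*(-1/13) = -b/13)
G = 25/17 (G = 125*(1/85) = 25/17 ≈ 1.4706)
d(j, w) = w + j**2 (d(j, w) = j**2 + w = w + j**2)
c = -329887/140199 (c = -7/3 + ((11 + 25/17)/(-212 - 1/13*(-7)))/3 = -7/3 + (212/(17*(-212 + 7/13)))/3 = -7/3 + (212/(17*(-2749/13)))/3 = -7/3 + ((212/17)*(-13/2749))/3 = -7/3 + (1/3)*(-2756/46733) = -7/3 - 2756/140199 = -329887/140199 ≈ -2.3530)
c - d(22, 20) = -329887/140199 - (20 + 22**2) = -329887/140199 - (20 + 484) = -329887/140199 - 1*504 = -329887/140199 - 504 = -70990183/140199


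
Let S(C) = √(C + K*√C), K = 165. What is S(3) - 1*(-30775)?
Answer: 30775 + √(3 + 165*√3) ≈ 30792.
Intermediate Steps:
S(C) = √(C + 165*√C)
S(3) - 1*(-30775) = √(3 + 165*√3) - 1*(-30775) = √(3 + 165*√3) + 30775 = 30775 + √(3 + 165*√3)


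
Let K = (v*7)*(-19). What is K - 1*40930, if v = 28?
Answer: -44654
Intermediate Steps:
K = -3724 (K = (28*7)*(-19) = 196*(-19) = -3724)
K - 1*40930 = -3724 - 1*40930 = -3724 - 40930 = -44654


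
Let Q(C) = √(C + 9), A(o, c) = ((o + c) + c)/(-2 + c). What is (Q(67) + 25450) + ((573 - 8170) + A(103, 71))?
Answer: 1232102/69 + 2*√19 ≈ 17865.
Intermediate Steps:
A(o, c) = (o + 2*c)/(-2 + c) (A(o, c) = ((c + o) + c)/(-2 + c) = (o + 2*c)/(-2 + c))
Q(C) = √(9 + C)
(Q(67) + 25450) + ((573 - 8170) + A(103, 71)) = (√(9 + 67) + 25450) + ((573 - 8170) + (103 + 2*71)/(-2 + 71)) = (√76 + 25450) + (-7597 + (103 + 142)/69) = (2*√19 + 25450) + (-7597 + (1/69)*245) = (25450 + 2*√19) + (-7597 + 245/69) = (25450 + 2*√19) - 523948/69 = 1232102/69 + 2*√19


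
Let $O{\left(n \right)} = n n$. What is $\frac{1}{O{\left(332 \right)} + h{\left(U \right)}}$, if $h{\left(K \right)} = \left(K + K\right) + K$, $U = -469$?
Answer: $\frac{1}{108817} \approx 9.1897 \cdot 10^{-6}$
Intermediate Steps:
$h{\left(K \right)} = 3 K$ ($h{\left(K \right)} = 2 K + K = 3 K$)
$O{\left(n \right)} = n^{2}$
$\frac{1}{O{\left(332 \right)} + h{\left(U \right)}} = \frac{1}{332^{2} + 3 \left(-469\right)} = \frac{1}{110224 - 1407} = \frac{1}{108817}$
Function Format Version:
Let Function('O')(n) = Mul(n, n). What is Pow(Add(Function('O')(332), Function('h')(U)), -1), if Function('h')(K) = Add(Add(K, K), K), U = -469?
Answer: Rational(1, 108817) ≈ 9.1897e-6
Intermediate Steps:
Function('h')(K) = Mul(3, K) (Function('h')(K) = Add(Mul(2, K), K) = Mul(3, K))
Function('O')(n) = Pow(n, 2)
Pow(Add(Function('O')(332), Function('h')(U)), -1) = Pow(Add(Pow(332, 2), Mul(3, -469)), -1) = Pow(Add(110224, -1407), -1) = Pow(108817, -1) = Rational(1, 108817)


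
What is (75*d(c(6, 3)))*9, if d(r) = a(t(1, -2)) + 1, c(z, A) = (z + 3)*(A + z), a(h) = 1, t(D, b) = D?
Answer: 1350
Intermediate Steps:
c(z, A) = (3 + z)*(A + z)
d(r) = 2 (d(r) = 1 + 1 = 2)
(75*d(c(6, 3)))*9 = (75*2)*9 = 150*9 = 1350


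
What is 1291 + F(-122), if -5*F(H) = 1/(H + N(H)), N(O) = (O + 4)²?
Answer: 89091909/69010 ≈ 1291.0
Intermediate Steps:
N(O) = (4 + O)²
F(H) = -1/(5*(H + (4 + H)²))
1291 + F(-122) = 1291 - 1/(5*(-122) + 5*(4 - 122)²) = 1291 - 1/(-610 + 5*(-118)²) = 1291 - 1/(-610 + 5*13924) = 1291 - 1/(-610 + 69620) = 1291 - 1/69010 = 89091909/69010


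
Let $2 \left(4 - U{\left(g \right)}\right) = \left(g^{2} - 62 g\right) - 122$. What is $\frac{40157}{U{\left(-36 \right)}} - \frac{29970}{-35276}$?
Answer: $- \frac{682829651}{29966962} \approx -22.786$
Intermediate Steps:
$U{\left(g \right)} = 65 + 31 g - \frac{g^{2}}{2}$ ($U{\left(g \right)} = 4 - \frac{\left(g^{2} - 62 g\right) - 122}{2} = 4 - \frac{-122 + g^{2} - 62 g}{2} = 4 + \left(61 + 31 g - \frac{g^{2}}{2}\right) = 65 + 31 g - \frac{g^{2}}{2}$)
$\frac{40157}{U{\left(-36 \right)}} - \frac{29970}{-35276} = \frac{40157}{65 + 31 \left(-36\right) - \frac{\left(-36\right)^{2}}{2}} - \frac{29970}{-35276} = \frac{40157}{65 - 1116 - 648} - - \frac{14985}{17638} = \frac{40157}{65 - 1116 - 648} + \frac{14985}{17638} = \frac{40157}{-1699} + \frac{14985}{17638} = 40157 \left(- \frac{1}{1699}\right) + \frac{14985}{17638} = - \frac{40157}{1699} + \frac{14985}{17638} = - \frac{682829651}{29966962}$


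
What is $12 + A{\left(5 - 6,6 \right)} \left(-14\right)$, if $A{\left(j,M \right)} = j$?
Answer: $26$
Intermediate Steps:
$12 + A{\left(5 - 6,6 \right)} \left(-14\right) = 12 + \left(5 - 6\right) \left(-14\right) = 12 - -14 = 12 + 14 = 26$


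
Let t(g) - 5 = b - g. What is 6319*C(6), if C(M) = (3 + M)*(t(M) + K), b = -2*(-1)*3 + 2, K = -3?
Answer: 227484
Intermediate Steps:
b = 8 (b = 2*3 + 2 = 6 + 2 = 8)
t(g) = 13 - g (t(g) = 5 + (8 - g) = 13 - g)
C(M) = (3 + M)*(10 - M) (C(M) = (3 + M)*((13 - M) - 3) = (3 + M)*(10 - M))
6319*C(6) = 6319*(30 - 1*6**2 + 7*6) = 6319*(30 - 1*36 + 42) = 6319*(30 - 36 + 42) = 6319*36 = 227484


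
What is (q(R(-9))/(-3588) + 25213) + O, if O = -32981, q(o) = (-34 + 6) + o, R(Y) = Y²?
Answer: -27871637/3588 ≈ -7768.0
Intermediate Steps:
q(o) = -28 + o
(q(R(-9))/(-3588) + 25213) + O = ((-28 + (-9)²)/(-3588) + 25213) - 32981 = ((-28 + 81)*(-1/3588) + 25213) - 32981 = (53*(-1/3588) + 25213) - 32981 = (-53/3588 + 25213) - 32981 = 90464191/3588 - 32981 = -27871637/3588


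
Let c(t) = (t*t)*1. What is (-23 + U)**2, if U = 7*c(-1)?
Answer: 256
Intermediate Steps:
c(t) = t**2 (c(t) = t**2*1 = t**2)
U = 7 (U = 7*(-1)**2 = 7*1 = 7)
(-23 + U)**2 = (-23 + 7)**2 = (-16)**2 = 256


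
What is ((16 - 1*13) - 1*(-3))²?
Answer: 36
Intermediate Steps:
((16 - 1*13) - 1*(-3))² = ((16 - 13) + 3)² = (3 + 3)² = 6² = 36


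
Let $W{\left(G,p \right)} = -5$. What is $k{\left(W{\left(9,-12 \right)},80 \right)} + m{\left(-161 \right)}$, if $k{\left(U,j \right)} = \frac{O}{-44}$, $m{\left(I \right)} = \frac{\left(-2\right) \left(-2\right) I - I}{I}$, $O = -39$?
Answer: $\frac{171}{44} \approx 3.8864$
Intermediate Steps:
$m{\left(I \right)} = 3$ ($m{\left(I \right)} = \frac{4 I - I}{I} = \frac{3 I}{I} = 3$)
$k{\left(U,j \right)} = \frac{39}{44}$ ($k{\left(U,j \right)} = - \frac{39}{-44} = \left(-39\right) \left(- \frac{1}{44}\right) = \frac{39}{44}$)
$k{\left(W{\left(9,-12 \right)},80 \right)} + m{\left(-161 \right)} = \frac{39}{44} + 3 = \frac{171}{44}$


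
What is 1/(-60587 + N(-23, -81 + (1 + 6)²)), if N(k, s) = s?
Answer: -1/60619 ≈ -1.6496e-5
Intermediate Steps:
1/(-60587 + N(-23, -81 + (1 + 6)²)) = 1/(-60587 + (-81 + (1 + 6)²)) = 1/(-60587 + (-81 + 7²)) = 1/(-60587 + (-81 + 49)) = 1/(-60587 - 32) = 1/(-60619) = -1/60619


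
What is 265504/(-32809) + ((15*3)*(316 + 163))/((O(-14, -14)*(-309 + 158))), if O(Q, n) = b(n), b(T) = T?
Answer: 2978011/1415474 ≈ 2.1039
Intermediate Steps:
O(Q, n) = n
265504/(-32809) + ((15*3)*(316 + 163))/((O(-14, -14)*(-309 + 158))) = 265504/(-32809) + ((15*3)*(316 + 163))/((-14*(-309 + 158))) = 265504*(-1/32809) + (45*479)/((-14*(-151))) = -265504/32809 + 21555/2114 = 2978011/1415474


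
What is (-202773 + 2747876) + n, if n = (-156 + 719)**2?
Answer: 2862072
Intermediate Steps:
n = 316969 (n = 563**2 = 316969)
(-202773 + 2747876) + n = (-202773 + 2747876) + 316969 = 2545103 + 316969 = 2862072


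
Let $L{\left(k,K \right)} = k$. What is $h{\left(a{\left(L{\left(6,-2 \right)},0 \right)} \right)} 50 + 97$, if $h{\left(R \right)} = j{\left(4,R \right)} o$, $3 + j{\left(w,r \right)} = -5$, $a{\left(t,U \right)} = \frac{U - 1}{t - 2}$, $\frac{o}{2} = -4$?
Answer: $3297$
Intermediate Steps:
$o = -8$ ($o = 2 \left(-4\right) = -8$)
$a{\left(t,U \right)} = \frac{-1 + U}{-2 + t}$
$j{\left(w,r \right)} = -8$ ($j{\left(w,r \right)} = -3 - 5 = -8$)
$h{\left(R \right)} = 64$ ($h{\left(R \right)} = \left(-8\right) \left(-8\right) = 64$)
$h{\left(a{\left(L{\left(6,-2 \right)},0 \right)} \right)} 50 + 97 = 64 \cdot 50 + 97 = 3200 + 97 = 3297$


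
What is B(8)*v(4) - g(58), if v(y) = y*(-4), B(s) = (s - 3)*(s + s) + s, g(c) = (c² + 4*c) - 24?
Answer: -4980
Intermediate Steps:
g(c) = -24 + c² + 4*c
B(s) = s + 2*s*(-3 + s) (B(s) = (-3 + s)*(2*s) + s = 2*s*(-3 + s) + s = s + 2*s*(-3 + s))
v(y) = -4*y
B(8)*v(4) - g(58) = (8*(-5 + 2*8))*(-4*4) - (-24 + 58² + 4*58) = (8*(-5 + 16))*(-16) - (-24 + 3364 + 232) = (8*11)*(-16) - 1*3572 = 88*(-16) - 3572 = -1408 - 3572 = -4980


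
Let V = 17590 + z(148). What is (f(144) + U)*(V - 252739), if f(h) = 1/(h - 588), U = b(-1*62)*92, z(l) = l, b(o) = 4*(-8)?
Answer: 307178502137/444 ≈ 6.9184e+8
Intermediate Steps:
b(o) = -32
V = 17738 (V = 17590 + 148 = 17738)
U = -2944 (U = -32*92 = -2944)
f(h) = 1/(-588 + h)
(f(144) + U)*(V - 252739) = (1/(-588 + 144) - 2944)*(17738 - 252739) = (1/(-444) - 2944)*(-235001) = (-1/444 - 2944)*(-235001) = -1307137/444*(-235001) = 307178502137/444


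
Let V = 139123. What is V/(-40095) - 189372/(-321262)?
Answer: -18551031443/6440499945 ≈ -2.8804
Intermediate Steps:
V/(-40095) - 189372/(-321262) = 139123/(-40095) - 189372/(-321262) = 139123*(-1/40095) - 189372*(-1/321262) = -139123/40095 + 94686/160631 = -18551031443/6440499945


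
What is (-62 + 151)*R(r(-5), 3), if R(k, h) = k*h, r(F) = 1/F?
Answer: -267/5 ≈ -53.400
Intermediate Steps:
r(F) = 1/F
R(k, h) = h*k
(-62 + 151)*R(r(-5), 3) = (-62 + 151)*(3/(-5)) = 89*(3*(-⅕)) = 89*(-⅗) = -267/5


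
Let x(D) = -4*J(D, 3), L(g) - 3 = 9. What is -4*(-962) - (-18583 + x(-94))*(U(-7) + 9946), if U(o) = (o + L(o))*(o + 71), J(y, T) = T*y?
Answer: 179196878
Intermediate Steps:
L(g) = 12 (L(g) = 3 + 9 = 12)
x(D) = -12*D
U(o) = (12 + o)*(71 + o) (U(o) = (o + 12)*(o + 71) = (12 + o)*(71 + o))
-4*(-962) - (-18583 + x(-94))*(U(-7) + 9946) = -4*(-962) - (-18583 - 12*(-94))*((852 + (-7)² + 83*(-7)) + 9946) = 3848 - (-18583 + 1128)*((852 + 49 - 581) + 9946) = 3848 - (-17455)*(320 + 9946) = 3848 - (-17455)*10266 = 3848 - 1*(-179193030) = 3848 + 179193030 = 179196878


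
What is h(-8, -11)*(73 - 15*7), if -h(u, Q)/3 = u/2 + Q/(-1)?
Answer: 672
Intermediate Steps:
h(u, Q) = 3*Q - 3*u/2 (h(u, Q) = -3*(u/2 + Q/(-1)) = -3*(u*(1/2) + Q*(-1)) = -3*(u/2 - Q) = 3*Q - 3*u/2)
h(-8, -11)*(73 - 15*7) = (3*(-11) - 3/2*(-8))*(73 - 15*7) = (-33 + 12)*(73 - 105) = -21*(-32) = 672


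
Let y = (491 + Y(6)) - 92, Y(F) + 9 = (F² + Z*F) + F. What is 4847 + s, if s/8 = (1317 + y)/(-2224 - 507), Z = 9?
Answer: 13222733/2731 ≈ 4841.7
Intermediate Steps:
Y(F) = -9 + F² + 10*F (Y(F) = -9 + ((F² + 9*F) + F) = -9 + (F² + 10*F) = -9 + F² + 10*F)
y = 486 (y = (491 + (-9 + 6² + 10*6)) - 92 = (491 + (-9 + 36 + 60)) - 92 = (491 + 87) - 92 = 578 - 92 = 486)
s = -14424/2731 (s = 8*((1317 + 486)/(-2224 - 507)) = 8*(1803/(-2731)) = 8*(1803*(-1/2731)) = 8*(-1803/2731) = -14424/2731 ≈ -5.2816)
4847 + s = 4847 - 14424/2731 = 13222733/2731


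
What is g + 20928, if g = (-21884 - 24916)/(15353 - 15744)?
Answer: 8229648/391 ≈ 21048.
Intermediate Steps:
g = 46800/391 (g = -46800/(-391) = -46800*(-1/391) = 46800/391 ≈ 119.69)
g + 20928 = 46800/391 + 20928 = 8229648/391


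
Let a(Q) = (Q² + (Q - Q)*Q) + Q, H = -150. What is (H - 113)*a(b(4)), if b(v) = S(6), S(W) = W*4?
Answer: -157800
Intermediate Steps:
S(W) = 4*W
b(v) = 24 (b(v) = 4*6 = 24)
a(Q) = Q + Q² (a(Q) = (Q² + 0*Q) + Q = (Q² + 0) + Q = Q² + Q = Q + Q²)
(H - 113)*a(b(4)) = (-150 - 113)*(24*(1 + 24)) = -6312*25 = -263*600 = -157800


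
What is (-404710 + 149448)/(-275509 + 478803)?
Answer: -18233/14521 ≈ -1.2556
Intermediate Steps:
(-404710 + 149448)/(-275509 + 478803) = -255262/203294 = -255262*1/203294 = -18233/14521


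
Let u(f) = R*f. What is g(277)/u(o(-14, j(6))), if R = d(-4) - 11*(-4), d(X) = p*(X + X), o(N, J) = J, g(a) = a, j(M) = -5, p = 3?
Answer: -277/100 ≈ -2.7700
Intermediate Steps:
d(X) = 6*X (d(X) = 3*(X + X) = 3*(2*X) = 6*X)
R = 20 (R = 6*(-4) - 11*(-4) = -24 + 44 = 20)
u(f) = 20*f
g(277)/u(o(-14, j(6))) = 277/((20*(-5))) = 277/(-100) = 277*(-1/100) = -277/100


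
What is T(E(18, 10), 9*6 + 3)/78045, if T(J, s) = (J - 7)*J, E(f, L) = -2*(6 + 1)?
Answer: 98/26015 ≈ 0.0037671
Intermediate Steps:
E(f, L) = -14 (E(f, L) = -2*7 = -14)
T(J, s) = J*(-7 + J) (T(J, s) = (-7 + J)*J = J*(-7 + J))
T(E(18, 10), 9*6 + 3)/78045 = -14*(-7 - 14)/78045 = -14*(-21)*(1/78045) = 294*(1/78045) = 98/26015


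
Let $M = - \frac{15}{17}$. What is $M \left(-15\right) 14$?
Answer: $\frac{3150}{17} \approx 185.29$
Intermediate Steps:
$M = - \frac{15}{17}$ ($M = \left(-15\right) \frac{1}{17} = - \frac{15}{17} \approx -0.88235$)
$M \left(-15\right) 14 = \left(- \frac{15}{17}\right) \left(-15\right) 14 = \frac{225}{17} \cdot 14 = \frac{3150}{17}$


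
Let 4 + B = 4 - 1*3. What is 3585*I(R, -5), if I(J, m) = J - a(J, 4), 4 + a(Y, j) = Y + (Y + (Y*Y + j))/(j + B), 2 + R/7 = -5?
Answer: -8431920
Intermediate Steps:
R = -49 (R = -14 + 7*(-5) = -14 - 35 = -49)
B = -3 (B = -4 + (4 - 1*3) = -4 + (4 - 3) = -4 + 1 = -3)
a(Y, j) = -4 + Y + (Y + j + Y²)/(-3 + j) (a(Y, j) = -4 + (Y + (Y + (Y*Y + j))/(j - 3)) = -4 + (Y + (Y + (Y² + j))/(-3 + j)) = -4 + (Y + (Y + (j + Y²))/(-3 + j)) = -4 + (Y + (Y + j + Y²)/(-3 + j)) = -4 + Y + (Y + j + Y²)/(-3 + j))
I(J, m) = -J - J² (I(J, m) = J - (12 + J² - 3*4 - 2*J + J*4)/(-3 + 4) = J - (12 + J² - 12 - 2*J + 4*J)/1 = J - (J² + 2*J) = J + (-J² - 2*J) = -J - J²)
3585*I(R, -5) = 3585*(-49*(-1 - 1*(-49))) = 3585*(-49*(-1 + 49)) = 3585*(-49*48) = 3585*(-2352) = -8431920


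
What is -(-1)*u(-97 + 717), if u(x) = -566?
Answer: -566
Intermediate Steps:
-(-1)*u(-97 + 717) = -(-1)*(-566) = -1*566 = -566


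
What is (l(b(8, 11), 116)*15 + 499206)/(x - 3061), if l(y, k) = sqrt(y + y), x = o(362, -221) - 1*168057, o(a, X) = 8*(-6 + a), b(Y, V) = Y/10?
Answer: -83201/28045 - sqrt(10)/28045 ≈ -2.9668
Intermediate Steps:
b(Y, V) = Y/10 (b(Y, V) = Y*(1/10) = Y/10)
o(a, X) = -48 + 8*a
x = -165209 (x = (-48 + 8*362) - 1*168057 = (-48 + 2896) - 168057 = 2848 - 168057 = -165209)
l(y, k) = sqrt(2)*sqrt(y) (l(y, k) = sqrt(2*y) = sqrt(2)*sqrt(y))
(l(b(8, 11), 116)*15 + 499206)/(x - 3061) = ((sqrt(2)*sqrt((1/10)*8))*15 + 499206)/(-165209 - 3061) = ((sqrt(2)*sqrt(4/5))*15 + 499206)/(-168270) = ((sqrt(2)*(2*sqrt(5)/5))*15 + 499206)*(-1/168270) = ((2*sqrt(10)/5)*15 + 499206)*(-1/168270) = (6*sqrt(10) + 499206)*(-1/168270) = (499206 + 6*sqrt(10))*(-1/168270) = -83201/28045 - sqrt(10)/28045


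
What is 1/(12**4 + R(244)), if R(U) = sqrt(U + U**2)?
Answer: 5184/107480479 - 7*sqrt(305)/214960958 ≈ 4.7663e-5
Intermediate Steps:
1/(12**4 + R(244)) = 1/(12**4 + sqrt(244*(1 + 244))) = 1/(20736 + sqrt(244*245)) = 1/(20736 + sqrt(59780)) = 1/(20736 + 14*sqrt(305))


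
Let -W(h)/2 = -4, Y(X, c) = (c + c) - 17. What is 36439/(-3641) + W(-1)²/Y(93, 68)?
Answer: -4103217/433279 ≈ -9.4702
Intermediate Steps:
Y(X, c) = -17 + 2*c (Y(X, c) = 2*c - 17 = -17 + 2*c)
W(h) = 8 (W(h) = -2*(-4) = 8)
36439/(-3641) + W(-1)²/Y(93, 68) = 36439/(-3641) + 8²/(-17 + 2*68) = 36439*(-1/3641) + 64/(-17 + 136) = -36439/3641 + 64/119 = -4103217/433279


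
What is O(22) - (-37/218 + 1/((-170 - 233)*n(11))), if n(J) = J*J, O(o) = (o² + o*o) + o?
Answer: 10525835109/10630334 ≈ 990.17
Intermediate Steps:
O(o) = o + 2*o² (O(o) = (o² + o²) + o = 2*o² + o = o + 2*o²)
n(J) = J²
O(22) - (-37/218 + 1/((-170 - 233)*n(11))) = 22*(1 + 2*22) - (-37/218 + 1/((-170 - 233)*(11²))) = 22*(1 + 44) - (-37*1/218 + 1/(-403*121)) = 22*45 - (-37/218 - 1/403*1/121) = 990 - (-37/218 - 1/48763) = 990 - 1*(-1804449/10630334) = 990 + 1804449/10630334 = 10525835109/10630334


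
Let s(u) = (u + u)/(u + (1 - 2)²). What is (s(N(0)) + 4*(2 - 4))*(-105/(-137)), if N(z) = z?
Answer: -840/137 ≈ -6.1314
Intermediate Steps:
s(u) = 2*u/(1 + u) (s(u) = (2*u)/(u + (-1)²) = (2*u)/(u + 1) = (2*u)/(1 + u) = 2*u/(1 + u))
(s(N(0)) + 4*(2 - 4))*(-105/(-137)) = (2*0/(1 + 0) + 4*(2 - 4))*(-105/(-137)) = (2*0/1 + 4*(-2))*(-105*(-1/137)) = (2*0*1 - 8)*(105/137) = (0 - 8)*(105/137) = -8*105/137 = -840/137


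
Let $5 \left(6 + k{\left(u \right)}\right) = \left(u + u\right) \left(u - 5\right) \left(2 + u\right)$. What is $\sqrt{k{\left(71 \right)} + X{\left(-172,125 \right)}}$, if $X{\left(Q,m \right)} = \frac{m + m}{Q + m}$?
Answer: $\frac{4 \sqrt{472242370}}{235} \approx 369.89$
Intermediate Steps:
$k{\left(u \right)} = -6 + \frac{2 u \left(-5 + u\right) \left(2 + u\right)}{5}$ ($k{\left(u \right)} = -6 + \frac{\left(u + u\right) \left(u - 5\right) \left(2 + u\right)}{5} = -6 + \frac{2 u \left(-5 + u\right) \left(2 + u\right)}{5}$)
$X{\left(Q,m \right)} = \frac{2 m}{Q + m}$
$\sqrt{k{\left(71 \right)} + X{\left(-172,125 \right)}} = \sqrt{\left(-6 - 284 - \frac{6 \cdot 71^{2}}{5} + \frac{2 \cdot 71^{3}}{5}\right) + 2 \cdot 125 \frac{1}{-172 + 125}} = \sqrt{\left(-6 - 284 - \frac{30246}{5} + \frac{2}{5} \cdot 357911\right) + 2 \cdot 125 \frac{1}{-47}} = \sqrt{\left(-6 - 284 - \frac{30246}{5} + \frac{715822}{5}\right) + 2 \cdot 125 \left(- \frac{1}{47}\right)} = \sqrt{\frac{684126}{5} - \frac{250}{47}} = \sqrt{\frac{32152672}{235}} = \frac{4 \sqrt{472242370}}{235}$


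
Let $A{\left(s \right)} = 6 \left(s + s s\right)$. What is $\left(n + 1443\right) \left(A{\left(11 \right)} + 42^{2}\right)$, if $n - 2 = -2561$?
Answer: $-2852496$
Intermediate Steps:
$n = -2559$ ($n = 2 - 2561 = -2559$)
$A{\left(s \right)} = 6 s + 6 s^{2}$ ($A{\left(s \right)} = 6 \left(s + s^{2}\right) = 6 s + 6 s^{2}$)
$\left(n + 1443\right) \left(A{\left(11 \right)} + 42^{2}\right) = \left(-2559 + 1443\right) \left(6 \cdot 11 \left(1 + 11\right) + 42^{2}\right) = - 1116 \left(6 \cdot 11 \cdot 12 + 1764\right) = - 1116 \left(792 + 1764\right) = \left(-1116\right) 2556 = -2852496$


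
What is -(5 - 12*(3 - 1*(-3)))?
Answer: 67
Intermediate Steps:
-(5 - 12*(3 - 1*(-3))) = -(5 - 12*(3 + 3)) = -(5 - 12*6) = -(5 - 72) = -1*(-67) = 67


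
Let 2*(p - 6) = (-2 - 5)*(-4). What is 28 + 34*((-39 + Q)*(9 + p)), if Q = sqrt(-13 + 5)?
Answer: -38426 + 1972*I*sqrt(2) ≈ -38426.0 + 2788.8*I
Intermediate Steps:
Q = 2*I*sqrt(2) (Q = sqrt(-8) = 2*I*sqrt(2) ≈ 2.8284*I)
p = 20 (p = 6 + ((-2 - 5)*(-4))/2 = 6 + (-7*(-4))/2 = 6 + (1/2)*28 = 6 + 14 = 20)
28 + 34*((-39 + Q)*(9 + p)) = 28 + 34*((-39 + 2*I*sqrt(2))*(9 + 20)) = 28 + 34*((-39 + 2*I*sqrt(2))*29) = 28 + 34*(-1131 + 58*I*sqrt(2)) = 28 + (-38454 + 1972*I*sqrt(2)) = -38426 + 1972*I*sqrt(2)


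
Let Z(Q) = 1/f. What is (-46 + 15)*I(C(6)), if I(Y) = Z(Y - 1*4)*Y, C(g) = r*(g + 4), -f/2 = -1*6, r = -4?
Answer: 310/3 ≈ 103.33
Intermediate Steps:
f = 12 (f = -(-2)*6 = -2*(-6) = 12)
C(g) = -16 - 4*g (C(g) = -4*(g + 4) = -4*(4 + g) = -16 - 4*g)
Z(Q) = 1/12
I(Y) = Y/12
(-46 + 15)*I(C(6)) = (-46 + 15)*((-16 - 4*6)/12) = -31*(-16 - 24)/12 = -31*(-40)/12 = -31*(-10/3) = 310/3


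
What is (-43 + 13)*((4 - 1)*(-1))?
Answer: 90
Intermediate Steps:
(-43 + 13)*((4 - 1)*(-1)) = -90*(-1) = -30*(-3) = 90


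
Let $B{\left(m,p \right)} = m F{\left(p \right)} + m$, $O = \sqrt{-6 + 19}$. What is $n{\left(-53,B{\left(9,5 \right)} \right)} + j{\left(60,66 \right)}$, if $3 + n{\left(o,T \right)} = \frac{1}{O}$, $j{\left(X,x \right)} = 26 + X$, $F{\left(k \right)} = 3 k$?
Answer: $83 + \frac{\sqrt{13}}{13} \approx 83.277$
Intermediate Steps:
$O = \sqrt{13} \approx 3.6056$
$B{\left(m,p \right)} = m + 3 m p$ ($B{\left(m,p \right)} = m 3 p + m = 3 m p + m = m + 3 m p$)
$n{\left(o,T \right)} = -3 + \frac{\sqrt{13}}{13}$ ($n{\left(o,T \right)} = -3 + \frac{1}{\sqrt{13}} = -3 + \frac{\sqrt{13}}{13}$)
$n{\left(-53,B{\left(9,5 \right)} \right)} + j{\left(60,66 \right)} = \left(-3 + \frac{\sqrt{13}}{13}\right) + \left(26 + 60\right) = \left(-3 + \frac{\sqrt{13}}{13}\right) + 86 = 83 + \frac{\sqrt{13}}{13}$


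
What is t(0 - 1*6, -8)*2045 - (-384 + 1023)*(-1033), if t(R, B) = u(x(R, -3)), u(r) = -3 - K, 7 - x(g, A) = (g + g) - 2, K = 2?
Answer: 649862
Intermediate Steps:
x(g, A) = 9 - 2*g (x(g, A) = 7 - ((g + g) - 2) = 7 - (2*g - 2) = 7 - (-2 + 2*g) = 7 + (2 - 2*g) = 9 - 2*g)
u(r) = -5 (u(r) = -3 - 1*2 = -3 - 2 = -5)
t(R, B) = -5
t(0 - 1*6, -8)*2045 - (-384 + 1023)*(-1033) = -5*2045 - (-384 + 1023)*(-1033) = -10225 - 639*(-1033) = -10225 - 1*(-660087) = -10225 + 660087 = 649862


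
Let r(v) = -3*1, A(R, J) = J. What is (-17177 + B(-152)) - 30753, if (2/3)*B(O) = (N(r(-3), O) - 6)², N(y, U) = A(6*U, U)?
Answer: -10484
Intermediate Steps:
r(v) = -3
N(y, U) = U
B(O) = 3*(-6 + O)²/2 (B(O) = 3*(O - 6)²/2 = 3*(-6 + O)²/2)
(-17177 + B(-152)) - 30753 = (-17177 + 3*(-6 - 152)²/2) - 30753 = (-17177 + (3/2)*(-158)²) - 30753 = (-17177 + (3/2)*24964) - 30753 = (-17177 + 37446) - 30753 = 20269 - 30753 = -10484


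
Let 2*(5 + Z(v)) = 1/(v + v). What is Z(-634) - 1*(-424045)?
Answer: 1075365439/2536 ≈ 4.2404e+5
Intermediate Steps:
Z(v) = -5 + 1/(4*v) (Z(v) = -5 + 1/(2*(v + v)) = -5 + 1/(2*((2*v))) = -5 + (1/(2*v))/2 = -5 + 1/(4*v))
Z(-634) - 1*(-424045) = (-5 + (¼)/(-634)) - 1*(-424045) = (-5 + (¼)*(-1/634)) + 424045 = (-5 - 1/2536) + 424045 = -12681/2536 + 424045 = 1075365439/2536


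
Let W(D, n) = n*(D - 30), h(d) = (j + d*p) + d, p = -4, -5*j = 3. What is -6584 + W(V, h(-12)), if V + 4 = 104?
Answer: -4106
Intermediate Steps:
j = -⅗ (j = -⅕*3 = -⅗ ≈ -0.60000)
V = 100 (V = -4 + 104 = 100)
h(d) = -⅗ - 3*d (h(d) = (-⅗ + d*(-4)) + d = (-⅗ - 4*d) + d = -⅗ - 3*d)
W(D, n) = n*(-30 + D)
-6584 + W(V, h(-12)) = -6584 + (-⅗ - 3*(-12))*(-30 + 100) = -6584 + (-⅗ + 36)*70 = -6584 + (177/5)*70 = -6584 + 2478 = -4106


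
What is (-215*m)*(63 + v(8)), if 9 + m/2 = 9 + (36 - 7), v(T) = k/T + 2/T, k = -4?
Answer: -1564985/2 ≈ -7.8249e+5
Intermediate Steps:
v(T) = -2/T (v(T) = -4/T + 2/T = -2/T)
m = 58 (m = -18 + 2*(9 + (36 - 7)) = -18 + 2*(9 + 29) = -18 + 2*38 = -18 + 76 = 58)
(-215*m)*(63 + v(8)) = (-215*58)*(63 - 2/8) = -12470*(63 - 2*⅛) = -12470*(63 - ¼) = -12470*251/4 = -1564985/2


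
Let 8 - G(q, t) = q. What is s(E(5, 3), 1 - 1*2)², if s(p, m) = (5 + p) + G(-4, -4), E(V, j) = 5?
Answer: 484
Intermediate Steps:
G(q, t) = 8 - q
s(p, m) = 17 + p (s(p, m) = (5 + p) + (8 - 1*(-4)) = (5 + p) + (8 + 4) = (5 + p) + 12 = 17 + p)
s(E(5, 3), 1 - 1*2)² = (17 + 5)² = 22² = 484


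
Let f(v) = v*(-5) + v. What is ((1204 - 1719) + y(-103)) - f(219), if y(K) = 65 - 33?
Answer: 393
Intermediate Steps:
y(K) = 32
f(v) = -4*v (f(v) = -5*v + v = -4*v)
((1204 - 1719) + y(-103)) - f(219) = ((1204 - 1719) + 32) - (-4)*219 = (-515 + 32) - 1*(-876) = -483 + 876 = 393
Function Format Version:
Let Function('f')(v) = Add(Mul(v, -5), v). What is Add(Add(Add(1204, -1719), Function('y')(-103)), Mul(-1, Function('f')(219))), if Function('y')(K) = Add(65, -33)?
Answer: 393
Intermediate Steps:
Function('y')(K) = 32
Function('f')(v) = Mul(-4, v) (Function('f')(v) = Add(Mul(-5, v), v) = Mul(-4, v))
Add(Add(Add(1204, -1719), Function('y')(-103)), Mul(-1, Function('f')(219))) = Add(Add(Add(1204, -1719), 32), Mul(-1, Mul(-4, 219))) = Add(Add(-515, 32), Mul(-1, -876)) = Add(-483, 876) = 393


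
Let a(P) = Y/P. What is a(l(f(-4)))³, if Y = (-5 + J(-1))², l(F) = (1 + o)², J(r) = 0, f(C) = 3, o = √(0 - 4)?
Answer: 117 - 44*I ≈ 117.0 - 44.0*I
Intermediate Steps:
o = 2*I (o = √(-4) = 2*I ≈ 2.0*I)
l(F) = (1 + 2*I)²
Y = 25 (Y = (-5 + 0)² = (-5)² = 25)
a(P) = 25/P
a(l(f(-4)))³ = (25/(-3 + 4*I))³ = (25*((-3 - 4*I)/25))³ = (-3 - 4*I)³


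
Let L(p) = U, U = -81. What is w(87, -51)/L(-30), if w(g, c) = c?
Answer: 17/27 ≈ 0.62963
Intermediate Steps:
L(p) = -81
w(87, -51)/L(-30) = -51/(-81) = -51*(-1/81) = 17/27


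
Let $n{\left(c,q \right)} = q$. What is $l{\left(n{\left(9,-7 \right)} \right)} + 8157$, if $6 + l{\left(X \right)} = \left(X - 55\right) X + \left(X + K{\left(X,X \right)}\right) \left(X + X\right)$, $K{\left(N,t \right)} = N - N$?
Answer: $8683$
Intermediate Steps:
$K{\left(N,t \right)} = 0$
$l{\left(X \right)} = -6 + 2 X^{2} + X \left(-55 + X\right)$ ($l{\left(X \right)} = -6 + \left(\left(X - 55\right) X + \left(X + 0\right) \left(X + X\right)\right) = -6 + \left(\left(X - 55\right) X + X 2 X\right) = -6 + \left(\left(-55 + X\right) X + 2 X^{2}\right) = -6 + \left(X \left(-55 + X\right) + 2 X^{2}\right) = -6 + \left(2 X^{2} + X \left(-55 + X\right)\right) = -6 + 2 X^{2} + X \left(-55 + X\right)$)
$l{\left(n{\left(9,-7 \right)} \right)} + 8157 = \left(-6 - -385 + 3 \left(-7\right)^{2}\right) + 8157 = \left(-6 + 385 + 3 \cdot 49\right) + 8157 = \left(-6 + 385 + 147\right) + 8157 = 526 + 8157 = 8683$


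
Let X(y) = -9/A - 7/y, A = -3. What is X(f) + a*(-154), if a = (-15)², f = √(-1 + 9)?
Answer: -34647 - 7*√2/4 ≈ -34650.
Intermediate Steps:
f = 2*√2 (f = √8 = 2*√2 ≈ 2.8284)
X(y) = 3 - 7/y (X(y) = -9/(-3) - 7/y = -9*(-⅓) - 7/y = 3 - 7/y)
a = 225
X(f) + a*(-154) = (3 - 7*√2/4) + 225*(-154) = (3 - 7*√2/4) - 34650 = -34647 - 7*√2/4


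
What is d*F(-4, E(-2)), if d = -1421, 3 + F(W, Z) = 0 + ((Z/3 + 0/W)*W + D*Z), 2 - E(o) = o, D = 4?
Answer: -32683/3 ≈ -10894.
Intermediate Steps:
E(o) = 2 - o
F(W, Z) = -3 + 4*Z + W*Z/3 (F(W, Z) = -3 + (0 + ((Z/3 + 0/W)*W + 4*Z)) = -3 + (0 + ((Z*(⅓) + 0)*W + 4*Z)) = -3 + (0 + ((Z/3 + 0)*W + 4*Z)) = -3 + (0 + ((Z/3)*W + 4*Z)) = -3 + (0 + (W*Z/3 + 4*Z)) = -3 + (0 + (4*Z + W*Z/3)) = -3 + (4*Z + W*Z/3) = -3 + 4*Z + W*Z/3)
d*F(-4, E(-2)) = -1421*(-3 + 4*(2 - 1*(-2)) + (⅓)*(-4)*(2 - 1*(-2))) = -1421*(-3 + 4*(2 + 2) + (⅓)*(-4)*(2 + 2)) = -1421*(-3 + 4*4 + (⅓)*(-4)*4) = -1421*(-3 + 16 - 16/3) = -1421*23/3 = -32683/3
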